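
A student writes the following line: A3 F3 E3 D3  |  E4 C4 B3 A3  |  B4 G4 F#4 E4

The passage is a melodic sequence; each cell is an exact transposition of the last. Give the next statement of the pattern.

The 4-note cells begin on A3, E4, B4 — each up a 5th from the last.
So cell 4 is F#5 D5 C#5 B4.

F#5 D5 C#5 B4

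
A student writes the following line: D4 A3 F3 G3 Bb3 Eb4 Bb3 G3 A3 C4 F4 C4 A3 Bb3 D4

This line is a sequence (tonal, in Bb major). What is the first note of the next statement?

G4

Unit = 5 notes; the statements start on D4, Eb4, F4, moving up a 2nd each time.
One more step up a 2nd gives G4.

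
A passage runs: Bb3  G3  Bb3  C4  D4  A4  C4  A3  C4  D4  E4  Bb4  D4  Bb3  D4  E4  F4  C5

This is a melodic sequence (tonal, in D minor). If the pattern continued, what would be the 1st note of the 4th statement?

E4

The unit is 6 notes. Position-1 pitches of the 3 shown cells: Bb3, C4, D4.
Each moves up a 2nd; the next is E4.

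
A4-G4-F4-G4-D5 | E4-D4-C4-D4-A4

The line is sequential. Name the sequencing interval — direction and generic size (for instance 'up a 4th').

Unit = 5 notes; the statements start on A4, E4, moving down a 4th each time.
A4 to E4 is down a 4th.

down a 4th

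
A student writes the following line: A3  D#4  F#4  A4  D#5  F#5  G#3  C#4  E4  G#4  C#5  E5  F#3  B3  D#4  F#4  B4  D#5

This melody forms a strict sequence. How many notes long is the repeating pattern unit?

6

18 notes total. Splitting into 3 groups of 6:
A3 D#4 F#4 A4 D#5 F#5 | G#3 C#4 E4 G#4 C#5 E5 | F#3 B3 D#4 F#4 B4 D#5
Every group is a transposition down a 2nd of the one before; no shorter unit works.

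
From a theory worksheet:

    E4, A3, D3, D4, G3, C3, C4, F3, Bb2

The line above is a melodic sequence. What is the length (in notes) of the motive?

Try groups of 3 (3 cells in 9 notes):
E4 A3 D3 | D4 G3 C3 | C4 F3 Bb2
That's a consistent down a 2nd shift per cell, and no other grouping gives one.

3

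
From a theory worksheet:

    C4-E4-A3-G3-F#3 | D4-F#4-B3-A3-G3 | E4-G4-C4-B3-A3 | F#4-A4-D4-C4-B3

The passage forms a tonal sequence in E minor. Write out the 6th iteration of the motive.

The 5-note cells begin on C4, D4, E4, F#4 — each up a 2nd from the last.
Continuing the starts: G4 → A4.
So cell 6 is A4 C5 F#4 E4 D4.

A4 C5 F#4 E4 D4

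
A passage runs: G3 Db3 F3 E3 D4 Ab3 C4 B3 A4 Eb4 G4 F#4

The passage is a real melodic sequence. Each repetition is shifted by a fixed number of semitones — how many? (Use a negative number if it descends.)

Taking 4-note groups, the heads are G3, D4, A4: the pattern moves up a 5th.
Counting half-steps from G3 to D4: 7.

7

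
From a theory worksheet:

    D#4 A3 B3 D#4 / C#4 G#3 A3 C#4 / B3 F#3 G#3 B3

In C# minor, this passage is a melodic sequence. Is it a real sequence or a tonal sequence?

Every note is diatonic to C# minor.
Cell 1 has -6 semitones from note 1 to 2, but cell 2 has -5 — the interval quality changes while the contour stays the same, which is the hallmark of a tonal sequence.

tonal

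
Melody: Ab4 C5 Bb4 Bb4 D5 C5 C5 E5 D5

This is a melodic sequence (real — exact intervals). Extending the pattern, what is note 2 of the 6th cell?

The unit is 3 notes. Position-2 pitches of the 3 shown cells: C5, D5, E5.
Carrying that up a 2nd forward: F#5 → G#5 → A#5.

A#5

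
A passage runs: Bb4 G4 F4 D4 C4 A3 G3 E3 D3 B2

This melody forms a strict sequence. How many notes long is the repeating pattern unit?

There are 10 notes; a 2-note unit gives 5 cells:
Bb4 G4 | F4 D4 | C4 A3 | G3 E3 | D3 B2
That's a consistent down a 4th shift per cell, and no other grouping gives one.

2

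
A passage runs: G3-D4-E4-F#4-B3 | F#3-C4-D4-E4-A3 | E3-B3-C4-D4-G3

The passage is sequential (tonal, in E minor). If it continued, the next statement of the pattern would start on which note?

D3

Taking 5-note groups, the heads are G3, F#3, E3: the pattern moves down a 2nd.
The next head, down a 2nd from E3, is D3.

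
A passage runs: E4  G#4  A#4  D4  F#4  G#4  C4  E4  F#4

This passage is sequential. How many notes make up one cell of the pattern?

3

Try groups of 3 (3 cells in 9 notes):
E4 G#4 A#4 | D4 F#4 G#4 | C4 E4 F#4
Every group is a transposition down a 2nd of the one before; no shorter unit works.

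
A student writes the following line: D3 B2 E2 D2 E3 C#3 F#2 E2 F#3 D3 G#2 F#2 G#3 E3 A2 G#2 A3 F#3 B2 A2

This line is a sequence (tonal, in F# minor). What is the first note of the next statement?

B3

With a 4-note motive the entries are D3, E3, F#3, G#3, A3, each up a 2nd from the previous.
The next head, up a 2nd from A3, is B3.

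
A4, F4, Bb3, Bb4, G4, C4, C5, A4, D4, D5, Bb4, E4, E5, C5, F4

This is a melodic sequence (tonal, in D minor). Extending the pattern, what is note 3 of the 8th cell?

With 3-note cells, note 3 of each statement runs Bb3, C4, D4, E4, F4.
Extending up a 2nd: G4 → A4 → Bb4.

Bb4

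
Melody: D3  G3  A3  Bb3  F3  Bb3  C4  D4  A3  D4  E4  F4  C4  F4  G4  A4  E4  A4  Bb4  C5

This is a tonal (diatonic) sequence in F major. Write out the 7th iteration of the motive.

The 4-note cells begin on D3, F3, A3, C4, E4 — each up a 3rd from the last.
Continuing the starts: G4 → Bb4.
From Bb4 the diatonic shape gives Bb4 E5 F5 G5.

Bb4 E5 F5 G5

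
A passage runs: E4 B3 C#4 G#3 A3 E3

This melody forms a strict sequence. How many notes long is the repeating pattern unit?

2

6 notes total. Splitting into 3 groups of 2:
E4 B3 | C#4 G#3 | A3 E3
Every group is a transposition down a 3rd of the one before; no shorter unit works.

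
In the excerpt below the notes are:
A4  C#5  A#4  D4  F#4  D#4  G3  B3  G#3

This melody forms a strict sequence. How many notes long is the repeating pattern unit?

Try groups of 3 (3 cells in 9 notes):
A4 C#5 A#4 | D4 F#4 D#4 | G3 B3 G#3
Each cell is the previous one down a 5th — so the unit is 3 notes.

3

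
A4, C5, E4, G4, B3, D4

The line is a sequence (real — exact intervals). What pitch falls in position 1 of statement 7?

The unit is 2 notes. Position-1 pitches of the 3 shown cells: A4, E4, B3.
Carrying that down a 4th forward: F#3 → C#3 → G#2 → D#2.

D#2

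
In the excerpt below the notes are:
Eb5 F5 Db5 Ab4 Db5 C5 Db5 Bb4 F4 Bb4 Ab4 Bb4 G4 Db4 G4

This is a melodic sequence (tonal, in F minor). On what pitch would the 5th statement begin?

Db4

Unit = 5 notes; the statements start on Eb5, C5, Ab4, moving down a 3rd each time.
Continuing: F4 → Db4. Statement 5 starts on Db4.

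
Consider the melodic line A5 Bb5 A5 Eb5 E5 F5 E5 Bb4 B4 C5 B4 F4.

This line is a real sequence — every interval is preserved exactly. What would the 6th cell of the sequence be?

With a 4-note motive the entries are A5, E5, B4, each down a 4th from the previous.
Continuing the starts: F#4 → C#4 → G#3.
From G#3 the exact shape gives G#3 A3 G#3 D3.

G#3 A3 G#3 D3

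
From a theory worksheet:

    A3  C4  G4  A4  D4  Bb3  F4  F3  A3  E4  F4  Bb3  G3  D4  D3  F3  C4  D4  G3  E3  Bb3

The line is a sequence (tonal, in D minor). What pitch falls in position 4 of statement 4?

Bb3

With 7-note cells, note 4 of each statement runs A4, F4, D4.
From D4, down a 3rd gives Bb3.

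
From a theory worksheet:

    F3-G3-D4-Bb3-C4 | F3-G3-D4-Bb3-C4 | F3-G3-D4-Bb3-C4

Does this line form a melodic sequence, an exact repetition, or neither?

repetition

Each 5-note cell is identical (F3 G3 D4 Bb3 C4), restated at the same pitch.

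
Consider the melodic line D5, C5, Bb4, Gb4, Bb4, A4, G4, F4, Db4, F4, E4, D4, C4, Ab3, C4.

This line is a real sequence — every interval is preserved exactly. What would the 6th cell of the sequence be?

C#3 B2 A2 F2 A2

Taking 5-note groups, the heads are D5, A4, E4: the pattern moves down a 4th.
Carrying on: B3 → F#3 → C#3.
From C#3 the exact shape gives C#3 B2 A2 F2 A2.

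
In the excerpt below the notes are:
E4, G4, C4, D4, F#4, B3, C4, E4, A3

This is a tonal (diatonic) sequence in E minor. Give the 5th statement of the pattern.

A3 C4 F#3

With a 3-note motive the entries are E4, D4, C4, each down a 2nd from the previous.
Extending down a 2nd: B3 → A3.
From A3 the diatonic shape gives A3 C4 F#3.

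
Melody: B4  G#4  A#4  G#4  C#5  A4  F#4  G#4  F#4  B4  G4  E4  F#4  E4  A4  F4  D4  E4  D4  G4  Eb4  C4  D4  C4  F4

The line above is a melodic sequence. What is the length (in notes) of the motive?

5

Try groups of 5 (5 cells in 25 notes):
B4 G#4 A#4 G#4 C#5 | A4 F#4 G#4 F#4 B4 | G4 E4 F#4 E4 A4 | F4 D4 E4 D4 G4 | Eb4 C4 D4 C4 F4
Every group is a transposition down a 2nd of the one before; no shorter unit works.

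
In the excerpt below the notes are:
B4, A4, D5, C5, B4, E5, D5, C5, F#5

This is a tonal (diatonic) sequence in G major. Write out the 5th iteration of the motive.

F#5 E5 A5

Unit = 3 notes; the statements start on B4, C5, D5, moving up a 2nd each time.
Continuing the starts: E5 → F#5.
From F#5 the diatonic shape gives F#5 E5 A5.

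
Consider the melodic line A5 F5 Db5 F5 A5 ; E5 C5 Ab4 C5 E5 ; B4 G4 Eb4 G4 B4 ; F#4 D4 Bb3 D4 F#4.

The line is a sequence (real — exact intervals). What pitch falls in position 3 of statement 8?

The unit is 5 notes. Position-3 pitches of the 4 shown cells: Db5, Ab4, Eb4, Bb3.
Extending down a 4th: F3 → C3 → G2 → D2.

D2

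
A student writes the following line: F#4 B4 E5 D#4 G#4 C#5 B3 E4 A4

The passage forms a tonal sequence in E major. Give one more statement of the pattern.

G#3 C#4 F#4

With a 3-note motive the entries are F#4, D#4, B3, each down a 3rd from the previous.
From G#3 the diatonic shape gives G#3 C#4 F#4.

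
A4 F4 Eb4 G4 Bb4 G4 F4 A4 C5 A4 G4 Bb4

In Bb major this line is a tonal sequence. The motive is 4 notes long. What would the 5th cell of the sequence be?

With a 4-note motive the entries are A4, Bb4, C5, each up a 2nd from the previous.
Continuing the starts: D5 → Eb5.
Statement 5 starts on Eb5 and keeps the same diatonic contour: Eb5 C5 Bb4 D5.

Eb5 C5 Bb4 D5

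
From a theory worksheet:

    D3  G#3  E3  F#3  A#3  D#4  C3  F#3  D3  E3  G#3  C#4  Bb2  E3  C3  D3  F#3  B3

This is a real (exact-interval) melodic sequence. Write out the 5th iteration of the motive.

Taking 6-note groups, the heads are D3, C3, Bb2: the pattern moves down a 2nd.
Extending down a 2nd: Ab2 → Gb2.
So cell 5 is Gb2 C3 Ab2 Bb2 D3 G3.

Gb2 C3 Ab2 Bb2 D3 G3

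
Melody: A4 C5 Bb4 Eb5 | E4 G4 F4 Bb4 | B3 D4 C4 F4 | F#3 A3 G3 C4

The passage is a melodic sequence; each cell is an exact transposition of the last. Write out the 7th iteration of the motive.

D#2 F#2 E2 A2

With a 4-note motive the entries are A4, E4, B3, F#3, each down a 4th from the previous.
Continuing the starts: C#3 → G#2 → D#2.
From D#2 the exact shape gives D#2 F#2 E2 A2.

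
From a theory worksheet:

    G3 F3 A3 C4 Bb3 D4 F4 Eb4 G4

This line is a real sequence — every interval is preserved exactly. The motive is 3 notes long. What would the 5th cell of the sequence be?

Taking 3-note groups, the heads are G3, C4, F4: the pattern moves up a 4th.
Continuing the starts: Bb4 → Eb5.
Statement 5 starts on Eb5 and keeps the same exact contour: Eb5 Db5 F5.

Eb5 Db5 F5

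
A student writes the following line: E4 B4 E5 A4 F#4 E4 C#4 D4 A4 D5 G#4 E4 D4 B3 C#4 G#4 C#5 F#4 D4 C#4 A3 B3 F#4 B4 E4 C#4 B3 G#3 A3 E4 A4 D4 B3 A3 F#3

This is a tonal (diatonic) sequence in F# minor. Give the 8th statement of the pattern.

The 7-note cells begin on E4, D4, C#4, B3, A3 — each down a 2nd from the last.
Extending down a 2nd: G#3 → F#3 → E3.
From E3 the diatonic shape gives E3 B3 E4 A3 F#3 E3 C#3.

E3 B3 E4 A3 F#3 E3 C#3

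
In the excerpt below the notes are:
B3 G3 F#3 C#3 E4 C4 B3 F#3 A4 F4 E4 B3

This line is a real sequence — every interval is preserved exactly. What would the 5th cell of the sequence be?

G5 Eb5 D5 A4

The 4-note cells begin on B3, E4, A4 — each up a 4th from the last.
Carrying on: D5 → G5.
So cell 5 is G5 Eb5 D5 A4.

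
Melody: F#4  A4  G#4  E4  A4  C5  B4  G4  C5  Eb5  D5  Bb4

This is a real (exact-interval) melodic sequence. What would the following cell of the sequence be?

With a 4-note motive the entries are F#4, A4, C5, each up a 3rd from the previous.
So cell 4 is Eb5 Gb5 F5 Db5.

Eb5 Gb5 F5 Db5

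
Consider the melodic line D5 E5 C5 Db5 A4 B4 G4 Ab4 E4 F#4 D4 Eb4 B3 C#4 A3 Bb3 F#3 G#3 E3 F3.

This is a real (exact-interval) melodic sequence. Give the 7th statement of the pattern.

G#2 A#2 F#2 G2

Unit = 4 notes; the statements start on D5, A4, E4, B3, F#3, moving down a 4th each time.
Continuing the starts: C#3 → G#2.
From G#2 the exact shape gives G#2 A#2 F#2 G2.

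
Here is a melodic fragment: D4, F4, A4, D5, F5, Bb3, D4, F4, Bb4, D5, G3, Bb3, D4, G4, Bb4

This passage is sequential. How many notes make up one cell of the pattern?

5

15 notes total. Splitting into 3 groups of 5:
D4 F4 A4 D5 F5 | Bb3 D4 F4 Bb4 D5 | G3 Bb3 D4 G4 Bb4
Every group is a transposition down a 3rd of the one before; no shorter unit works.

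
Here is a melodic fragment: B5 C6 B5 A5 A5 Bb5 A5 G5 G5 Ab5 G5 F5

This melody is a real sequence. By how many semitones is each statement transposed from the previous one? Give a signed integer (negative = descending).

-2

Unit = 4 notes; the statements start on B5, A5, G5, moving down a 2nd each time.
B5→A5 is 81 − 83 = -2 semitones.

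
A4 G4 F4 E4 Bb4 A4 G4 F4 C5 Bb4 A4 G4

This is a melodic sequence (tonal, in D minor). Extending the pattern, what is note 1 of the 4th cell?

With 4-note cells, note 1 of each statement runs A4, Bb4, C5.
Each moves up a 2nd; the next is D5.

D5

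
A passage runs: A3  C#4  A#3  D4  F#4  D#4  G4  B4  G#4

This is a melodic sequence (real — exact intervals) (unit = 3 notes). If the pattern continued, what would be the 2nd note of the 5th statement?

A5

With 3-note cells, note 2 of each statement runs C#4, F#4, B4.
Carrying that up a 4th forward: E5 → A5.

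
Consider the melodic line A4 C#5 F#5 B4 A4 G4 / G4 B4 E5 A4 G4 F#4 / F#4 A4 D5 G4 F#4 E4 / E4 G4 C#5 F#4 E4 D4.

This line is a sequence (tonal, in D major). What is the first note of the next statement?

Unit = 6 notes; the statements start on A4, G4, F#4, E4, moving down a 2nd each time.
One more step down a 2nd gives D4.

D4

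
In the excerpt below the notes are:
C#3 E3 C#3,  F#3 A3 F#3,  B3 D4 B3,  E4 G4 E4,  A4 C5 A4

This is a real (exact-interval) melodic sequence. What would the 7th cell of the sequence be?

G5 Bb5 G5

Taking 3-note groups, the heads are C#3, F#3, B3, E4, A4: the pattern moves up a 4th.
Carrying on: D5 → G5.
From G5 the exact shape gives G5 Bb5 G5.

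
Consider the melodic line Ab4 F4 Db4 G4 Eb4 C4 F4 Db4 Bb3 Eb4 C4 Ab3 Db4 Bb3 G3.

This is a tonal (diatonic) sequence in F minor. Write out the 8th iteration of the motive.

Unit = 3 notes; the statements start on Ab4, G4, F4, Eb4, Db4, moving down a 2nd each time.
Carrying on: C4 → Bb3 → Ab3.
From Ab3 the diatonic shape gives Ab3 F3 Db3.

Ab3 F3 Db3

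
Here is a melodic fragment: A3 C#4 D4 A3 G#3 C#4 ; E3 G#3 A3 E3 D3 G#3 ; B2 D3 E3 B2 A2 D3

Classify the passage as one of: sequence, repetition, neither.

Each 6-note cell is the previous one transposed down a 4th.

sequence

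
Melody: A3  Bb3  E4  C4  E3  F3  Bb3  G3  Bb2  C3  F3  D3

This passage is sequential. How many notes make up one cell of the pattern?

4

There are 12 notes; a 4-note unit gives 3 cells:
A3 Bb3 E4 C4 | E3 F3 Bb3 G3 | Bb2 C3 F3 D3
That's a consistent down a 4th shift per cell, and no other grouping gives one.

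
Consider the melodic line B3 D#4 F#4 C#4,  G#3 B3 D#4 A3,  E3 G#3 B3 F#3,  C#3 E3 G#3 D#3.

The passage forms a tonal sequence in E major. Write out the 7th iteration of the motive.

Unit = 4 notes; the statements start on B3, G#3, E3, C#3, moving down a 3rd each time.
Carrying on: A2 → F#2 → D#2.
From D#2 the diatonic shape gives D#2 F#2 A2 E2.

D#2 F#2 A2 E2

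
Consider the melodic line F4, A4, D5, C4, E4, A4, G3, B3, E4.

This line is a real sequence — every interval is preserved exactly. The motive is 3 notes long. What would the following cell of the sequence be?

D3 F#3 B3

With a 3-note motive the entries are F4, C4, G3, each down a 4th from the previous.
So cell 4 is D3 F#3 B3.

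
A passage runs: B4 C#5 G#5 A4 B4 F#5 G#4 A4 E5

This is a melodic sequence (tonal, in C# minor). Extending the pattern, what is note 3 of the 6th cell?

The unit is 3 notes. Position-3 pitches of the 3 shown cells: G#5, F#5, E5.
Extending down a 2nd: D#5 → C#5 → B4.

B4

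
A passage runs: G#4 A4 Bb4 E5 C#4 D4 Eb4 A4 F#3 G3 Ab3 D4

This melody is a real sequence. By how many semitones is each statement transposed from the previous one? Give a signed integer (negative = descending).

-7

Unit = 4 notes; the statements start on G#4, C#4, F#3, moving down a 5th each time.
G#4→C#4 is 61 − 68 = -7 semitones.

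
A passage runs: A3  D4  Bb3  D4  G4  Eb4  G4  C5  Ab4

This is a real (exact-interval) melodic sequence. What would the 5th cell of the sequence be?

Taking 3-note groups, the heads are A3, D4, G4: the pattern moves up a 4th.
Continuing the starts: C5 → F5.
From F5 the exact shape gives F5 Bb5 Gb5.

F5 Bb5 Gb5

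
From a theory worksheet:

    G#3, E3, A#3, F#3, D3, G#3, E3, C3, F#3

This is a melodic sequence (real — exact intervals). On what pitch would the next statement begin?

Unit = 3 notes; the statements start on G#3, F#3, E3, moving down a 2nd each time.
The next head, down a 2nd from E3, is D3.

D3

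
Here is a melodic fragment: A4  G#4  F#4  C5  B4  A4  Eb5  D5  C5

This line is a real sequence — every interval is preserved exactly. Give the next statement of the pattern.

Unit = 3 notes; the statements start on A4, C5, Eb5, moving up a 3rd each time.
Statement 4 starts on Gb5 and keeps the same exact contour: Gb5 F5 Eb5.

Gb5 F5 Eb5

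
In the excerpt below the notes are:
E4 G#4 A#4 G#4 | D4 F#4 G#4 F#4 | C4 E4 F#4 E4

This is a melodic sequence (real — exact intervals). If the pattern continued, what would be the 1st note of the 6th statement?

Gb3

With 4-note cells, note 1 of each statement runs E4, D4, C4.
Carrying that down a 2nd forward: Bb3 → Ab3 → Gb3.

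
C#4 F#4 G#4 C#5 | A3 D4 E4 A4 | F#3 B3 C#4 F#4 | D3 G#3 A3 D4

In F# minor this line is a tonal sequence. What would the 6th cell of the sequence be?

Unit = 4 notes; the statements start on C#4, A3, F#3, D3, moving down a 3rd each time.
Continuing the starts: B2 → G#2.
So cell 6 is G#2 C#3 D3 G#3.

G#2 C#3 D3 G#3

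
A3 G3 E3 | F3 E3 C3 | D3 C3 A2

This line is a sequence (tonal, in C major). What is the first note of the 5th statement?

With a 3-note motive the entries are A3, F3, D3, each down a 3rd from the previous.
Extending the heads down a 3rd: B2 → G2.

G2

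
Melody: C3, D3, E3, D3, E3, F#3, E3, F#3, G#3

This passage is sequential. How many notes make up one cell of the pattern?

3

Try groups of 3 (3 cells in 9 notes):
C3 D3 E3 | D3 E3 F#3 | E3 F#3 G#3
That's a consistent up a 2nd shift per cell, and no other grouping gives one.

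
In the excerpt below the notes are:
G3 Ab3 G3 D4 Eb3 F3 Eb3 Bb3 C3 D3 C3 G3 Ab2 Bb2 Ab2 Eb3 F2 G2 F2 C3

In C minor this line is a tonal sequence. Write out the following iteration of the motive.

Unit = 4 notes; the statements start on G3, Eb3, C3, Ab2, F2, moving down a 3rd each time.
From D2 the diatonic shape gives D2 Eb2 D2 Ab2.

D2 Eb2 D2 Ab2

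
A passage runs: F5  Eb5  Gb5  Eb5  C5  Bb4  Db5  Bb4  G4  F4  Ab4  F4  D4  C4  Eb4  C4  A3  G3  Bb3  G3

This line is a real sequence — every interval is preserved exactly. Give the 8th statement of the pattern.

The 4-note cells begin on F5, C5, G4, D4, A3 — each down a 4th from the last.
Continuing the starts: E3 → B2 → F#2.
Statement 8 starts on F#2 and keeps the same exact contour: F#2 E2 G2 E2.

F#2 E2 G2 E2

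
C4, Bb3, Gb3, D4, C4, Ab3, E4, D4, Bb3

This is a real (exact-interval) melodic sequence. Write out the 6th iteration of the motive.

The 3-note cells begin on C4, D4, E4 — each up a 2nd from the last.
Carrying on: F#4 → G#4 → A#4.
Statement 6 starts on A#4 and keeps the same exact contour: A#4 G#4 E4.

A#4 G#4 E4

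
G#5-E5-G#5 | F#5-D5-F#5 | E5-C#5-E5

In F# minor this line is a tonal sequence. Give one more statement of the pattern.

Unit = 3 notes; the statements start on G#5, F#5, E5, moving down a 2nd each time.
So cell 4 is D5 B4 D5.

D5 B4 D5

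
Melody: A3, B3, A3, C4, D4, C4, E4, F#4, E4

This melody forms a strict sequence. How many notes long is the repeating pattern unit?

Try groups of 3 (3 cells in 9 notes):
A3 B3 A3 | C4 D4 C4 | E4 F#4 E4
Every group is a transposition up a 3rd of the one before; no shorter unit works.

3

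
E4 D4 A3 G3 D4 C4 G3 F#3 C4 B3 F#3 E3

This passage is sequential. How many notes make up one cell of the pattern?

There are 12 notes; a 4-note unit gives 3 cells:
E4 D4 A3 G3 | D4 C4 G3 F#3 | C4 B3 F#3 E3
That's a consistent down a 2nd shift per cell, and no other grouping gives one.

4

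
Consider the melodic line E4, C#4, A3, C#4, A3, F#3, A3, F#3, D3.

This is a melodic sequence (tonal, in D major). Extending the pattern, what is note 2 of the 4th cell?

D3

With 3-note cells, note 2 of each statement runs C#4, A3, F#3.
Each moves down a 3rd; the next is D3.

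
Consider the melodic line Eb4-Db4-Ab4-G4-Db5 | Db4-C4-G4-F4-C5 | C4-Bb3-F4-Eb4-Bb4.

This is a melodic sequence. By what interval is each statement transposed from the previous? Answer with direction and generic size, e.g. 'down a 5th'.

down a 2nd

Taking 5-note groups, the heads are Eb4, Db4, C4: the pattern moves down a 2nd.
Eb4 to Db4 is down a 2nd.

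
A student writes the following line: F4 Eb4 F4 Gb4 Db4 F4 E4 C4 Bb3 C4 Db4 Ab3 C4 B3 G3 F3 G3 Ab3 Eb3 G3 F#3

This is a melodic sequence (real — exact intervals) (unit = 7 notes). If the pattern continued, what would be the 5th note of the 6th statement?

C2

Grouping in 7s, the 5th note of each cell is Db4, Ab3, Eb3.
Carrying that down a 4th forward: Bb2 → F2 → C2.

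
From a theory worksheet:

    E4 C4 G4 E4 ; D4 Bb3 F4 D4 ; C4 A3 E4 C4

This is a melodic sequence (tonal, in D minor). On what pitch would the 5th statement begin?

A3

Unit = 4 notes; the statements start on E4, D4, C4, moving down a 2nd each time.
Continuing: Bb3 → A3. Statement 5 starts on A3.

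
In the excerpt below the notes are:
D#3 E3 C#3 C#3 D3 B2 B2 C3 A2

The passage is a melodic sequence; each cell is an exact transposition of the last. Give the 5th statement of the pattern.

Taking 3-note groups, the heads are D#3, C#3, B2: the pattern moves down a 2nd.
Continuing the starts: A2 → G2.
So cell 5 is G2 Ab2 F2.

G2 Ab2 F2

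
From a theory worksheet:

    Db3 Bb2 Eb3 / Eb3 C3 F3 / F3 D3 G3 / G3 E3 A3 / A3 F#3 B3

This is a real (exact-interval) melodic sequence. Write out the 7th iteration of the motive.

C#4 A#3 D#4

Unit = 3 notes; the statements start on Db3, Eb3, F3, G3, A3, moving up a 2nd each time.
Continuing the starts: B3 → C#4.
Statement 7 starts on C#4 and keeps the same exact contour: C#4 A#3 D#4.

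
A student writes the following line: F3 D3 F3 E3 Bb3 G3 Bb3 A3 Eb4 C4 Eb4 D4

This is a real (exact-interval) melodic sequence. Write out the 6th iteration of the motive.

Gb5 Eb5 Gb5 F5

Unit = 4 notes; the statements start on F3, Bb3, Eb4, moving up a 4th each time.
Continuing the starts: Ab4 → Db5 → Gb5.
So cell 6 is Gb5 Eb5 Gb5 F5.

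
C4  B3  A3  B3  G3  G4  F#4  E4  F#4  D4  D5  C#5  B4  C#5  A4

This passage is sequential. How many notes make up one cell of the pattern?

5

There are 15 notes; a 5-note unit gives 3 cells:
C4 B3 A3 B3 G3 | G4 F#4 E4 F#4 D4 | D5 C#5 B4 C#5 A4
Each cell is the previous one up a 5th — so the unit is 5 notes.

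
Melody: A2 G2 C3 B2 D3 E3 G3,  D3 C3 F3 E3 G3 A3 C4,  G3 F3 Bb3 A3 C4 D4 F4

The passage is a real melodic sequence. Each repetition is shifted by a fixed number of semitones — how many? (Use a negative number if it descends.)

The 7-note cells begin on A2, D3, G3 — each up a 4th from the last.
A2→D3 is 50 − 45 = 5 semitones.

5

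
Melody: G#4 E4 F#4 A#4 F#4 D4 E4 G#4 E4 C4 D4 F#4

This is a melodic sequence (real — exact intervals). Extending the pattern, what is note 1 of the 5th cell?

With 4-note cells, note 1 of each statement runs G#4, F#4, E4.
Extending down a 2nd: D4 → C4.

C4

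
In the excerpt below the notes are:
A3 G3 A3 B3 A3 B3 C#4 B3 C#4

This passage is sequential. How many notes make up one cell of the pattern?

3

Try groups of 3 (3 cells in 9 notes):
A3 G3 A3 | B3 A3 B3 | C#4 B3 C#4
That's a consistent up a 2nd shift per cell, and no other grouping gives one.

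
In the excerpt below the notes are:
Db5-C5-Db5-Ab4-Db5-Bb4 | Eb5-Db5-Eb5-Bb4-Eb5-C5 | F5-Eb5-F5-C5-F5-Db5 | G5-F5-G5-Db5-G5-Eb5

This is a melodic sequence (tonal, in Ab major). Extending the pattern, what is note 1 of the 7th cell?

C6

Grouping in 6s, the 1st note of each cell is Db5, Eb5, F5, G5.
Carrying that up a 2nd forward: Ab5 → Bb5 → C6.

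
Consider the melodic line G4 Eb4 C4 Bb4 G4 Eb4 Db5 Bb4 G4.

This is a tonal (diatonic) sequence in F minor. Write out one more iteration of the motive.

F5 Db5 Bb4

Taking 3-note groups, the heads are G4, Bb4, Db5: the pattern moves up a 3rd.
So cell 4 is F5 Db5 Bb4.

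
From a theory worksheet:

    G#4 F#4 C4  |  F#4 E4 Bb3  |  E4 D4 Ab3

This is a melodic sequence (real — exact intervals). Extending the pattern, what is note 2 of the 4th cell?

With 3-note cells, note 2 of each statement runs F#4, E4, D4.
One more down a 2nd gives C4.

C4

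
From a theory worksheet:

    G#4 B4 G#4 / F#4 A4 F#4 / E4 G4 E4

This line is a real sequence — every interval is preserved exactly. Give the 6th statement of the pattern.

Bb3 Db4 Bb3

With a 3-note motive the entries are G#4, F#4, E4, each down a 2nd from the previous.
Carrying on: D4 → C4 → Bb3.
From Bb3 the exact shape gives Bb3 Db4 Bb3.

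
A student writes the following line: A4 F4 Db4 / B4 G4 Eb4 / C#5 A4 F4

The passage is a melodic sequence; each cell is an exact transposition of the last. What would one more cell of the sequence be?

Unit = 3 notes; the statements start on A4, B4, C#5, moving up a 2nd each time.
Statement 4 starts on D#5 and keeps the same exact contour: D#5 B4 G4.

D#5 B4 G4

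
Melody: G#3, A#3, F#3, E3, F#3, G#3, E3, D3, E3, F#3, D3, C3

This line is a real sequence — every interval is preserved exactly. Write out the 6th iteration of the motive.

Bb2 C3 Ab2 Gb2

The 4-note cells begin on G#3, F#3, E3 — each down a 2nd from the last.
Extending down a 2nd: D3 → C3 → Bb2.
So cell 6 is Bb2 C3 Ab2 Gb2.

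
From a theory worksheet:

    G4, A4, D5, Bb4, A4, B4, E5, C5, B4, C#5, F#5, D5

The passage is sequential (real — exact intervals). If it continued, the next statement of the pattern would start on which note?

Taking 4-note groups, the heads are G4, A4, B4: the pattern moves up a 2nd.
One more step up a 2nd gives C#5.

C#5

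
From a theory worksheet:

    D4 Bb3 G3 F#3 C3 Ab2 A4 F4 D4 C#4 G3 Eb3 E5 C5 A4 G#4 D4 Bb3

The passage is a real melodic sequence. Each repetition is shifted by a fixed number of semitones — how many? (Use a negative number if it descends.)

7

Taking 6-note groups, the heads are D4, A4, E5: the pattern moves up a 5th.
D4→A4 is 69 − 62 = 7 semitones.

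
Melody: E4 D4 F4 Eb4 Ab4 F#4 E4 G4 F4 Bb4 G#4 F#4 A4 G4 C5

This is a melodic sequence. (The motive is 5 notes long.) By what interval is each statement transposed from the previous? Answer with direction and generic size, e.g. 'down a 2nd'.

Unit = 5 notes; the statements start on E4, F#4, G#4, moving up a 2nd each time.
From E4 to F#4: up a 2nd.

up a 2nd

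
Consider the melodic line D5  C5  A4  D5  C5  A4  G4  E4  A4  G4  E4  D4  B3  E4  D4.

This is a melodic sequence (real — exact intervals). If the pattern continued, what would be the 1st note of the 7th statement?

G#2

Grouping in 5s, the 1st note of each cell is D5, A4, E4.
Each moves down a 4th. Continuing: B3 → F#3 → C#3 → G#2.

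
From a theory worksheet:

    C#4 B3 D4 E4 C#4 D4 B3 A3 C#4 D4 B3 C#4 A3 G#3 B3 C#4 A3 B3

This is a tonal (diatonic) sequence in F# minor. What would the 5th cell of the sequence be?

Unit = 6 notes; the statements start on C#4, B3, A3, moving down a 2nd each time.
Continuing the starts: G#3 → F#3.
From F#3 the diatonic shape gives F#3 E3 G#3 A3 F#3 G#3.

F#3 E3 G#3 A3 F#3 G#3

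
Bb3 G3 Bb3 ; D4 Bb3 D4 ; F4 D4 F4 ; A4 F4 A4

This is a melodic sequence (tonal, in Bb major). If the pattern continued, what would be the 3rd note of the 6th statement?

Eb5

The unit is 3 notes. Position-3 pitches of the 4 shown cells: Bb3, D4, F4, A4.
Each moves up a 3rd. Continuing: C5 → Eb5.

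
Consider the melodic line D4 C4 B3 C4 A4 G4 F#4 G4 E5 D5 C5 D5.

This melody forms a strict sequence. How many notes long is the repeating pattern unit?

12 notes total. Splitting into 3 groups of 4:
D4 C4 B3 C4 | A4 G4 F#4 G4 | E5 D5 C5 D5
Every group is a transposition up a 5th of the one before; no shorter unit works.

4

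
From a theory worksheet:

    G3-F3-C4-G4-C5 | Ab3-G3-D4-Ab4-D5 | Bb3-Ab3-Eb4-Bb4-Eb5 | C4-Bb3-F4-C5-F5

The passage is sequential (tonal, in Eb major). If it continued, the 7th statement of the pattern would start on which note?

The 5-note cells begin on G3, Ab3, Bb3, C4 — each up a 2nd from the last.
Continuing: D4 → Eb4 → F4. Statement 7 starts on F4.

F4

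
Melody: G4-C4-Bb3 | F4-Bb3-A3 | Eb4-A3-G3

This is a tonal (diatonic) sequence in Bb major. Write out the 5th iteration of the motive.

C4 F3 Eb3

The 3-note cells begin on G4, F4, Eb4 — each down a 2nd from the last.
Extending down a 2nd: D4 → C4.
So cell 5 is C4 F3 Eb3.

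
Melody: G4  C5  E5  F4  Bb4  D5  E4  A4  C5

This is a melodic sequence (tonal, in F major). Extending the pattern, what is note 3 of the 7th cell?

Grouping in 3s, the 3rd note of each cell is E5, D5, C5.
Extending down a 2nd: Bb4 → A4 → G4 → F4.

F4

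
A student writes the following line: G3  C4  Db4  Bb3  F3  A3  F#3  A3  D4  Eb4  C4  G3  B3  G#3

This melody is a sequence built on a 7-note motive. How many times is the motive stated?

14 notes in groups of 7 gives 14/7 = 2 statements.
Starts: G3, A3 — each up a 2nd.

2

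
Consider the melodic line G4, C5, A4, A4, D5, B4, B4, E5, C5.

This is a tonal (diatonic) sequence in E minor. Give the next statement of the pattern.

C5 F#5 D5

The 3-note cells begin on G4, A4, B4 — each up a 2nd from the last.
Statement 4 starts on C5 and keeps the same diatonic contour: C5 F#5 D5.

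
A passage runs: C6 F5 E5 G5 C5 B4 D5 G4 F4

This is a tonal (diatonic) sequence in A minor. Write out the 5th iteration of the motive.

With a 3-note motive the entries are C6, G5, D5, each down a 4th from the previous.
Continuing the starts: A4 → E4.
Statement 5 starts on E4 and keeps the same diatonic contour: E4 A3 G3.

E4 A3 G3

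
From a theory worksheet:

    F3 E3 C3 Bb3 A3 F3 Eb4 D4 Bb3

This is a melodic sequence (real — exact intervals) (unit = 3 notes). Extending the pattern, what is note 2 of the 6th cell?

The unit is 3 notes. Position-2 pitches of the 3 shown cells: E3, A3, D4.
Carrying that up a 4th forward: G4 → C5 → F5.

F5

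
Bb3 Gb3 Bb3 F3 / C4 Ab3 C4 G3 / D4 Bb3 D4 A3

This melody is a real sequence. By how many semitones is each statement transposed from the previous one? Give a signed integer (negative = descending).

2

Taking 4-note groups, the heads are Bb3, C4, D4: the pattern moves up a 2nd.
Bb3→C4 is 60 − 58 = 2 semitones.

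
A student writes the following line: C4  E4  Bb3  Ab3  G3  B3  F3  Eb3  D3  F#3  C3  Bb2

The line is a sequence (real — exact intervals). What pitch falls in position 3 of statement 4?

With 4-note cells, note 3 of each statement runs Bb3, F3, C3.
From C3, down a 4th gives G2.

G2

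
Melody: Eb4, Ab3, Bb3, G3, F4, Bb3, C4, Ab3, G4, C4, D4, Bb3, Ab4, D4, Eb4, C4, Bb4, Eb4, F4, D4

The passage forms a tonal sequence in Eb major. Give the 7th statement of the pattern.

D5 G4 Ab4 F4

With a 4-note motive the entries are Eb4, F4, G4, Ab4, Bb4, each up a 2nd from the previous.
Carrying on: C5 → D5.
Statement 7 starts on D5 and keeps the same diatonic contour: D5 G4 Ab4 F4.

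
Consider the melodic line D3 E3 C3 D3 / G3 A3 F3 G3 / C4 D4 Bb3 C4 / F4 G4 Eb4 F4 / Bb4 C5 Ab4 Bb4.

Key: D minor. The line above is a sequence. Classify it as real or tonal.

Each cell has the same semitone pattern (2, -4, 2) — intervals are preserved exactly.
And Eb4 lies outside D minor, so the sequence is real rather than tonal.

real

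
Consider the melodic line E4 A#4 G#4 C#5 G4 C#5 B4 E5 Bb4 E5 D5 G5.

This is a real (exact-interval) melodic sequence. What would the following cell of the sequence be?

Unit = 4 notes; the statements start on E4, G4, Bb4, moving up a 3rd each time.
Statement 4 starts on Db5 and keeps the same exact contour: Db5 G5 F5 Bb5.

Db5 G5 F5 Bb5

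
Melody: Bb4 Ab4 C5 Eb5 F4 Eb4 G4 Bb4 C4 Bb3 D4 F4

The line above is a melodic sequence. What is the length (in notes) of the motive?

4

Try groups of 4 (3 cells in 12 notes):
Bb4 Ab4 C5 Eb5 | F4 Eb4 G4 Bb4 | C4 Bb3 D4 F4
That's a consistent down a 4th shift per cell, and no other grouping gives one.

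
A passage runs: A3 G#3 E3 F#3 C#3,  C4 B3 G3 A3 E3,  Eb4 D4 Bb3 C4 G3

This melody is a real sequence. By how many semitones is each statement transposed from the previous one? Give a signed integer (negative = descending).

3

Taking 5-note groups, the heads are A3, C4, Eb4: the pattern moves up a 3rd.
A3→C4 is 60 − 57 = 3 semitones.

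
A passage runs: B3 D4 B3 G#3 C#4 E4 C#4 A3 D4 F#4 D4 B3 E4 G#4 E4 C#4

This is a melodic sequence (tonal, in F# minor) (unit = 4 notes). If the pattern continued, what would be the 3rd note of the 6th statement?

Grouping in 4s, the 3rd note of each cell is B3, C#4, D4, E4.
Each moves up a 2nd. Continuing: F#4 → G#4.

G#4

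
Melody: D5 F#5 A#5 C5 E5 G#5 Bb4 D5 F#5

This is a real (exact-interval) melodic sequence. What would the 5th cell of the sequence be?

Gb4 Bb4 D5

The 3-note cells begin on D5, C5, Bb4 — each down a 2nd from the last.
Continuing the starts: Ab4 → Gb4.
So cell 5 is Gb4 Bb4 D5.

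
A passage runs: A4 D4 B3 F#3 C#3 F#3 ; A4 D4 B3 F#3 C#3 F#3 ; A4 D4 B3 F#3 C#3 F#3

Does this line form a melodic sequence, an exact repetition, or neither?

repetition

Each 6-note cell is identical (A4 D4 B3 F#3 C#3 F#3), restated at the same pitch.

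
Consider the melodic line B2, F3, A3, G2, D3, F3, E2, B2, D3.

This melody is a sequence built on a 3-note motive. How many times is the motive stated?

9 notes in groups of 3 gives 9/3 = 3 statements.
Starts: B2, G2, E2 — each down a 3rd.

3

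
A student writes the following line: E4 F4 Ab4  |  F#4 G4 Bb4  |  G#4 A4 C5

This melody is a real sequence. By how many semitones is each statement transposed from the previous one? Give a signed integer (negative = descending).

2

The 3-note cells begin on E4, F#4, G#4 — each up a 2nd from the last.
Counting half-steps from E4 to F#4: 2.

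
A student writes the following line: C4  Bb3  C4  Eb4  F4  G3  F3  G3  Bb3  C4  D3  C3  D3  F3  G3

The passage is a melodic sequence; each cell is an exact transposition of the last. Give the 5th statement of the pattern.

The 5-note cells begin on C4, G3, D3 — each down a 4th from the last.
Carrying on: A2 → E2.
Statement 5 starts on E2 and keeps the same exact contour: E2 D2 E2 G2 A2.

E2 D2 E2 G2 A2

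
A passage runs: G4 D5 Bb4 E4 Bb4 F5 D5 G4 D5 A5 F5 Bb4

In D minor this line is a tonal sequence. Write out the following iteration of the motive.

F5 C6 A5 D5

Unit = 4 notes; the statements start on G4, Bb4, D5, moving up a 3rd each time.
From F5 the diatonic shape gives F5 C6 A5 D5.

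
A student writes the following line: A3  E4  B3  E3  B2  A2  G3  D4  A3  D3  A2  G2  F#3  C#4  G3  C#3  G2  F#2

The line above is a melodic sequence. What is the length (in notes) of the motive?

6

Try groups of 6 (3 cells in 18 notes):
A3 E4 B3 E3 B2 A2 | G3 D4 A3 D3 A2 G2 | F#3 C#4 G3 C#3 G2 F#2
Each cell is the previous one down a 2nd — so the unit is 6 notes.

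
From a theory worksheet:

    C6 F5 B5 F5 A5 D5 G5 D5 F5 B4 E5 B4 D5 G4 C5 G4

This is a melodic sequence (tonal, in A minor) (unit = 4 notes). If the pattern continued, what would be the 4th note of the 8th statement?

The unit is 4 notes. Position-4 pitches of the 4 shown cells: F5, D5, B4, G4.
Extending down a 3rd: E4 → C4 → A3 → F3.

F3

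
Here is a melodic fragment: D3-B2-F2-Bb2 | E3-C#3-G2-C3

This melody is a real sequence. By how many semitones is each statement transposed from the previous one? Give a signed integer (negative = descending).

The 4-note cells begin on D3, E3 — each up a 2nd from the last.
D3→E3 is 52 − 50 = 2 semitones.

2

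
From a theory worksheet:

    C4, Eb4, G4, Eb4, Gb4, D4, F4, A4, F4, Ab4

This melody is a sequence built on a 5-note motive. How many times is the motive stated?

2

10 notes in groups of 5 gives 10/5 = 2 statements.
Starts: C4, D4 — each up a 2nd.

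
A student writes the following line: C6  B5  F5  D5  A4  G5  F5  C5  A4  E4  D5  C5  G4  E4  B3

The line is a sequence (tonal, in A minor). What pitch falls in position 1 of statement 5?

E4

Grouping in 5s, the 1st note of each cell is C6, G5, D5.
Each moves down a 4th. Continuing: A4 → E4.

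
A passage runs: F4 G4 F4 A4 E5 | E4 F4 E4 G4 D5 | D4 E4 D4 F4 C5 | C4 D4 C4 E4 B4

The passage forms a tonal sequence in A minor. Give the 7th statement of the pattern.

G3 A3 G3 B3 F4

Unit = 5 notes; the statements start on F4, E4, D4, C4, moving down a 2nd each time.
Extending down a 2nd: B3 → A3 → G3.
So cell 7 is G3 A3 G3 B3 F4.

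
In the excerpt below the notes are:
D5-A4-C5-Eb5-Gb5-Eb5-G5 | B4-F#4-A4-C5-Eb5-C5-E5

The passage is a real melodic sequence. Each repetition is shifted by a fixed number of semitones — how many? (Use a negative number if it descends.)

Unit = 7 notes; the statements start on D5, B4, moving down a 3rd each time.
Counting half-steps from D5 to B4: -3.

-3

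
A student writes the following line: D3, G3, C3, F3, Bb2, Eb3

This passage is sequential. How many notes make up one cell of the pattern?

6 notes total. Splitting into 3 groups of 2:
D3 G3 | C3 F3 | Bb2 Eb3
Every group is a transposition down a 2nd of the one before; no shorter unit works.

2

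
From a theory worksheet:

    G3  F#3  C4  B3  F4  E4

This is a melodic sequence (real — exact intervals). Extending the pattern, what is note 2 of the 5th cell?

Grouping in 2s, the 2nd note of each cell is F#3, B3, E4.
Extending up a 4th: A4 → D5.

D5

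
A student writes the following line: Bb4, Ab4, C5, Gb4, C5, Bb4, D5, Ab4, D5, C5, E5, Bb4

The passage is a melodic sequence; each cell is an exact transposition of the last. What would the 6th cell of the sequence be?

Taking 4-note groups, the heads are Bb4, C5, D5: the pattern moves up a 2nd.
Continuing the starts: E5 → F#5 → G#5.
So cell 6 is G#5 F#5 A#5 E5.

G#5 F#5 A#5 E5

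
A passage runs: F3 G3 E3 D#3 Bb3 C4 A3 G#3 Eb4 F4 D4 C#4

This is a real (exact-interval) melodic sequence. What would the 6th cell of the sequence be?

With a 4-note motive the entries are F3, Bb3, Eb4, each up a 4th from the previous.
Extending up a 4th: Ab4 → Db5 → Gb5.
From Gb5 the exact shape gives Gb5 Ab5 F5 E5.

Gb5 Ab5 F5 E5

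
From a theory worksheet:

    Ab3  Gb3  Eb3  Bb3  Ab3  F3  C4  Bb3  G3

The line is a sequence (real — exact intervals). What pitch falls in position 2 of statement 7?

F#4

The unit is 3 notes. Position-2 pitches of the 3 shown cells: Gb3, Ab3, Bb3.
Each moves up a 2nd. Continuing: C4 → D4 → E4 → F#4.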